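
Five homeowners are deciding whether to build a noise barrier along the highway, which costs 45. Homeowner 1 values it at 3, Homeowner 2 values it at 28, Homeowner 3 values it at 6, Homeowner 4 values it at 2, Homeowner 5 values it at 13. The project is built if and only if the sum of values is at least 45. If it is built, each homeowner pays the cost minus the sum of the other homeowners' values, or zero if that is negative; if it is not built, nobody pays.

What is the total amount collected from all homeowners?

27

Total value 52 ≥ cost 45, so it is built.
Homeowner 1: others sum to 49; max(0, 45 - 49) = 0.
Homeowner 2: others sum to 24; max(0, 45 - 24) = 21.
Homeowner 3: others sum to 46; max(0, 45 - 46) = 0.
Homeowner 4: others sum to 50; max(0, 45 - 50) = 0.
Homeowner 5: others sum to 39; max(0, 45 - 39) = 6.
Total collected = 0 + 21 + 0 + 0 + 6 = 27.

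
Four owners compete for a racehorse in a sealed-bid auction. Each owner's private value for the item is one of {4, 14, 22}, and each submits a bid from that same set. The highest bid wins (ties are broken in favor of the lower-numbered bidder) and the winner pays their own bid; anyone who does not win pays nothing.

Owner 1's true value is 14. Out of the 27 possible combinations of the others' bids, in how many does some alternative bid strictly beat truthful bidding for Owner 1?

1

Others bid (4, 4, 4): truth gives 0; bid 4 gives 10 > 0. Violating.
Others bid (4, 4, 14): truth gives 0; no alternative beats it.
Others bid (4, 4, 22): truth gives 0; no alternative beats it.
(Checking all 27 profiles: 1 has a profitable deviation, 26 do not.)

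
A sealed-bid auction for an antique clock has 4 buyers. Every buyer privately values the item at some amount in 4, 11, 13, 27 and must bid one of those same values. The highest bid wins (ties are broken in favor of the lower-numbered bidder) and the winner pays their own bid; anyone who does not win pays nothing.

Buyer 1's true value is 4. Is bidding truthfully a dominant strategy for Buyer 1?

Yes

Check each profile of the others' bids and compare truth against every alternative bid.
Others bid (4, 4, 4): truth gives 0, best alternative gives -7.
Others bid (4, 4, 11): truth gives 0, best alternative gives -7.
Others bid (4, 11, 4): truth gives 0, best alternative gives -7.
Others bid (4, 11, 11): truth gives 0, best alternative gives -7.
Others bid (11, 4, 4): truth gives 0, best alternative gives -7.
Others bid (11, 4, 11): truth gives 0, best alternative gives -7.
(Remaining 58 profiles checked similarly; truth is weakly best in each.)
In every case the truthful bid is at least as good as any alternative, so it is a dominant strategy.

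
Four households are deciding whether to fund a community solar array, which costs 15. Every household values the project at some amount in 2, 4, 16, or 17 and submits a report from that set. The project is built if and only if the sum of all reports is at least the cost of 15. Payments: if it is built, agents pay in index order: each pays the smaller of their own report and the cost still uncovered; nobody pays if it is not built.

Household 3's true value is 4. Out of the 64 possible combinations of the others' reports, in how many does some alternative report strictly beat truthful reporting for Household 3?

Others report (2, 2, 16): truth gives 0; report 2 gives 2 > 0. Violating.
Others report (2, 2, 17): truth gives 0; report 2 gives 2 > 0. Violating.
Others report (2, 4, 16): truth gives 0; report 2 gives 2 > 0. Violating.
Others report (2, 4, 17): truth gives 0; report 2 gives 2 > 0. Violating.
Others report (2, 2, 2): truth gives 0; no alternative beats it.
Others report (2, 2, 4): truth gives 0; no alternative beats it.
(Checking all 64 profiles: 8 have a profitable deviation, 56 do not.)

8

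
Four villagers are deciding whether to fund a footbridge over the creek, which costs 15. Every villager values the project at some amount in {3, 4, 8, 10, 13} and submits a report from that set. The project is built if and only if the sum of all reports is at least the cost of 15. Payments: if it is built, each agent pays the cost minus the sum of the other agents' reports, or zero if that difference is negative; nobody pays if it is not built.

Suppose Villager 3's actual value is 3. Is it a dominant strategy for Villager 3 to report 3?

Check each profile of the others' reports and compare truth against every alternative report.
Others report (3, 4, 4): truth gives 0, best alternative gives -1.
Others report (4, 3, 4): truth gives 0, best alternative gives -1.
Others report (4, 4, 3): truth gives 0, best alternative gives -1.
Others report (3, 3, 10): truth gives 3, best alternative gives 3.
Others report (3, 3, 13): truth gives 3, best alternative gives 3.
Others report (3, 4, 8): truth gives 3, best alternative gives 3.
(Remaining 119 profiles checked similarly; truth is weakly best in each.)
In every case the truthful report is at least as good as any alternative, so it is a dominant strategy.

Yes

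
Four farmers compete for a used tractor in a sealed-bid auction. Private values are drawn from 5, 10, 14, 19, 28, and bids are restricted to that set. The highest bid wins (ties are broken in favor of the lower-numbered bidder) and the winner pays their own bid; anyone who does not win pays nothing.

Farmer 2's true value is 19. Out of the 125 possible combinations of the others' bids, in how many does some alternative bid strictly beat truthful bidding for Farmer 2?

Others bid (5, 5, 5): truth gives 0; bid 10 gives 9 > 0. Violating.
Others bid (5, 5, 10): truth gives 0; bid 10 gives 9 > 0. Violating.
Others bid (5, 5, 14): truth gives 0; bid 14 gives 5 > 0. Violating.
Others bid (5, 10, 5): truth gives 0; bid 10 gives 9 > 0. Violating.
Others bid (5, 5, 19): truth gives 0; no alternative beats it.
Others bid (5, 5, 28): truth gives 0; no alternative beats it.
(Checking all 125 profiles: 18 have a profitable deviation, 107 do not.)

18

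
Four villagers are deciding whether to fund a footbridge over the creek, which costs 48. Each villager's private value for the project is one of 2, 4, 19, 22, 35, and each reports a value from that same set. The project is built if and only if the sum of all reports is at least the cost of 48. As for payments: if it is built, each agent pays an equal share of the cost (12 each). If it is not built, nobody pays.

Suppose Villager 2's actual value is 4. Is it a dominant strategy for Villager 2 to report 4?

Consider the case where Villager 1 reports 4, Villager 3 reports 19 and Villager 4 reports 22.
Truthful report 4: project built, pays 12, utility 4 - 12 = -8.
Report 2 instead: project not built, utility 0.
Since 0 > -8, reporting 2 is strictly better here, so truthful reporting is not dominant.

No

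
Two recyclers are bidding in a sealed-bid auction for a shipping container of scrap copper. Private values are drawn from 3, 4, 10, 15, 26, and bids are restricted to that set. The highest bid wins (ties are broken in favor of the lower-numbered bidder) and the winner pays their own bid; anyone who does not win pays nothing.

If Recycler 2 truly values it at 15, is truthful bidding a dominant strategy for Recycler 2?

No

Consider the case where Recycler 1 bids 3.
Truthful bid 15: wins, pays 15, utility 15 - 15 = 0.
Bid 4 instead: wins, pays 4, utility 15 - 4 = 11.
Since 11 > 0, bidding 4 is strictly better here, so truthful bidding is not dominant.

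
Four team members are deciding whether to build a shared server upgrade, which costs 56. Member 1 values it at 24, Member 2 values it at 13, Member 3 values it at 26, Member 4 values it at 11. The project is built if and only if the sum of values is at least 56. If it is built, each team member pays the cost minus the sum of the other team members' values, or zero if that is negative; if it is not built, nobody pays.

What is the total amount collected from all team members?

14

Total value 74 ≥ cost 56, so it is built.
Member 1: others sum to 50; max(0, 56 - 50) = 6.
Member 2: others sum to 61; max(0, 56 - 61) = 0.
Member 3: others sum to 48; max(0, 56 - 48) = 8.
Member 4: others sum to 63; max(0, 56 - 63) = 0.
Total collected = 6 + 0 + 8 + 0 = 14.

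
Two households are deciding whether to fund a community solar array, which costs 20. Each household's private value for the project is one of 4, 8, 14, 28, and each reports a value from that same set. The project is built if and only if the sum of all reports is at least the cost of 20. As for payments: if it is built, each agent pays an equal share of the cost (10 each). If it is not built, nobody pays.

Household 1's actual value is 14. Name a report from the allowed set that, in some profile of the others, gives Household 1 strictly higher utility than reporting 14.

28

Suppose Household 2 reports 4.
Report 14: project not built, utility 0.
Report 28: project built, pays 10, utility 14 - 10 = 4.
So reporting 28 beats truth here (4 > 0).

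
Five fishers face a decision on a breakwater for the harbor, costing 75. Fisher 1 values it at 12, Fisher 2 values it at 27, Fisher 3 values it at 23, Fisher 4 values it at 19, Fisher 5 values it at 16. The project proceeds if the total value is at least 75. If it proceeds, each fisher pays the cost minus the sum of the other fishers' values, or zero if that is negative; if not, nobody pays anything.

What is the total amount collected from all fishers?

Total value 97 ≥ cost 75, so it is built.
Fisher 1: others sum to 85; max(0, 75 - 85) = 0.
Fisher 2: others sum to 70; max(0, 75 - 70) = 5.
Fisher 3: others sum to 74; max(0, 75 - 74) = 1.
Fisher 4: others sum to 78; max(0, 75 - 78) = 0.
Fisher 5: others sum to 81; max(0, 75 - 81) = 0.
Total collected = 0 + 5 + 1 + 0 + 0 = 6.

6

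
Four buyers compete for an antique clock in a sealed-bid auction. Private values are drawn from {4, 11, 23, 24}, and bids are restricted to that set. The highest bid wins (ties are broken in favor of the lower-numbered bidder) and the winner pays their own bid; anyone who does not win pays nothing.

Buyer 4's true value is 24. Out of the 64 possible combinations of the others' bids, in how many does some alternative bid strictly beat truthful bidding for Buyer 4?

Others bid (4, 4, 4): truth gives 0; bid 11 gives 13 > 0. Violating.
Others bid (4, 4, 11): truth gives 0; bid 23 gives 1 > 0. Violating.
Others bid (4, 11, 4): truth gives 0; bid 23 gives 1 > 0. Violating.
Others bid (4, 11, 11): truth gives 0; bid 23 gives 1 > 0. Violating.
Others bid (4, 4, 23): truth gives 0; no alternative beats it.
Others bid (4, 4, 24): truth gives 0; no alternative beats it.
(Checking all 64 profiles: 8 have a profitable deviation, 56 do not.)

8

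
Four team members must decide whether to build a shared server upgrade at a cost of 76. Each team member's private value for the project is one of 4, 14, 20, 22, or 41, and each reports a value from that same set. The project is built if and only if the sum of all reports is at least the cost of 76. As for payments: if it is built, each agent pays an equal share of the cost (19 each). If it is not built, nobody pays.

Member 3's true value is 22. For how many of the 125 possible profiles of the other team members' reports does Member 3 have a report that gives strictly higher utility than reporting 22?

34

Others report (4, 4, 41): truth gives 0; report 41 gives 3 > 0. Violating.
Others report (4, 14, 20): truth gives 0; report 41 gives 3 > 0. Violating.
Others report (4, 14, 22): truth gives 0; report 41 gives 3 > 0. Violating.
Others report (4, 20, 14): truth gives 0; report 41 gives 3 > 0. Violating.
Others report (4, 4, 4): truth gives 0; no alternative beats it.
Others report (4, 4, 14): truth gives 0; no alternative beats it.
(Checking all 125 profiles: 34 have a profitable deviation, 91 do not.)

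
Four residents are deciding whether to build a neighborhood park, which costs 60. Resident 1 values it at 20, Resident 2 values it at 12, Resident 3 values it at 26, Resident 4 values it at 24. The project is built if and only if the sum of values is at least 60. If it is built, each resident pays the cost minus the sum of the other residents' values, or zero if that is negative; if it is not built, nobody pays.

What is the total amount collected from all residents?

Total value 82 ≥ cost 60, so it is built.
Resident 1: others sum to 62; max(0, 60 - 62) = 0.
Resident 2: others sum to 70; max(0, 60 - 70) = 0.
Resident 3: others sum to 56; max(0, 60 - 56) = 4.
Resident 4: others sum to 58; max(0, 60 - 58) = 2.
Total collected = 0 + 0 + 4 + 2 = 6.

6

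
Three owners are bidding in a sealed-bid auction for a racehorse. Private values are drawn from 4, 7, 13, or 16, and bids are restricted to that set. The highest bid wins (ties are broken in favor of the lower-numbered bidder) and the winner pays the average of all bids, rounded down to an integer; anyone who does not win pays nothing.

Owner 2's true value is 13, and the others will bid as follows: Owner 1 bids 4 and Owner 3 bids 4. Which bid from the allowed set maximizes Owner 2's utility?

Bid 4: loses, pays 0, utility 0.
Bid 7: wins, pays 5, utility 13 - 5 = 8.
Bid 13: wins, pays 7, utility 13 - 7 = 6.
Bid 16: wins, pays 8, utility 13 - 8 = 5.
The best choice is 7 with utility 8.

7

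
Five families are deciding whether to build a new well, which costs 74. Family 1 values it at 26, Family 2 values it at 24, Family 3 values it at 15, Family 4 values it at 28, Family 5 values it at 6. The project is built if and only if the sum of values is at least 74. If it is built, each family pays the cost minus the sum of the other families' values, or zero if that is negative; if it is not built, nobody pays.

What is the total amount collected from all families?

Total value 99 ≥ cost 74, so it is built.
Family 1: others sum to 73; max(0, 74 - 73) = 1.
Family 2: others sum to 75; max(0, 74 - 75) = 0.
Family 3: others sum to 84; max(0, 74 - 84) = 0.
Family 4: others sum to 71; max(0, 74 - 71) = 3.
Family 5: others sum to 93; max(0, 74 - 93) = 0.
Total collected = 1 + 0 + 0 + 3 + 0 = 4.

4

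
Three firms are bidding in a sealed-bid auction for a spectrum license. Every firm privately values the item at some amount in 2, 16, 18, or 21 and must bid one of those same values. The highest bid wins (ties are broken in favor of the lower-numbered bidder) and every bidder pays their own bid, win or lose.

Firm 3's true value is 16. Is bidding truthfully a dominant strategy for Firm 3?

Consider the case where Firm 1 bids 2 and Firm 2 bids 16.
Truthful bid 16: loses but pays 16, utility -16.
Bid 2 instead: loses but pays 2, utility -2.
Since -2 > -16, bidding 2 is strictly better here, so truthful bidding is not dominant.

No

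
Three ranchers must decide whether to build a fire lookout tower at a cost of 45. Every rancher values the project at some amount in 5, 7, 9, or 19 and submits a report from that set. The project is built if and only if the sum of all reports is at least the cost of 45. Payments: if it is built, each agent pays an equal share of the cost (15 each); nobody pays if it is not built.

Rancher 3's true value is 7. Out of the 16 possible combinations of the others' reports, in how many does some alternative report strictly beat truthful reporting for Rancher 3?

Others report (19, 19): truth gives -8; report 5 gives 0 > -8. Violating.
Others report (5, 5): truth gives 0; no alternative beats it.
Others report (5, 7): truth gives 0; no alternative beats it.
(Checking all 16 profiles: 1 has a profitable deviation, 15 do not.)

1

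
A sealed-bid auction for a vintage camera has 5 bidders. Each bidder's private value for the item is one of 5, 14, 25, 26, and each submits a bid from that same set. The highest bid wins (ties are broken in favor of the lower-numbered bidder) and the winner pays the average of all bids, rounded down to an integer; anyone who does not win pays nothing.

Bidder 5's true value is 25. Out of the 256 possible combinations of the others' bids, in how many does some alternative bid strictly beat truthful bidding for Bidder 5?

Others bid (5, 5, 5, 5): truth gives 16; bid 14 gives 19 > 16. Violating.
Others bid (5, 5, 5, 25): truth gives 0; bid 26 gives 12 > 0. Violating.
Others bid (5, 5, 14, 25): truth gives 0; bid 26 gives 10 > 0. Violating.
Others bid (5, 5, 25, 5): truth gives 0; bid 26 gives 12 > 0. Violating.
Others bid (5, 5, 5, 14): truth gives 15; no alternative beats it.
Others bid (5, 5, 5, 26): truth gives 0; no alternative beats it.
(Checking all 256 profiles: 65 have a profitable deviation, 191 do not.)

65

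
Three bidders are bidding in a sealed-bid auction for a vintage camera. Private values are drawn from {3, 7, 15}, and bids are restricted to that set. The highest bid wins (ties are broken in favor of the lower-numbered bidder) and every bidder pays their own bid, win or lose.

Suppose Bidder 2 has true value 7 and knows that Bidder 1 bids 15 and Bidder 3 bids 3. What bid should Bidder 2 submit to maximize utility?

3

Bid 3: loses but pays 3, utility -3.
Bid 7: loses but pays 7, utility -7.
Bid 15: loses but pays 15, utility -15.
The best choice is 3 with utility -3.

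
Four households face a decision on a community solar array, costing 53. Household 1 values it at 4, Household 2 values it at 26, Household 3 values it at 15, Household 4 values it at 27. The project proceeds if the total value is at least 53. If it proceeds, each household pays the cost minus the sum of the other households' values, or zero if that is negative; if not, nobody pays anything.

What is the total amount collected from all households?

15

Total value 72 ≥ cost 53, so it is built.
Household 1: others sum to 68; max(0, 53 - 68) = 0.
Household 2: others sum to 46; max(0, 53 - 46) = 7.
Household 3: others sum to 57; max(0, 53 - 57) = 0.
Household 4: others sum to 45; max(0, 53 - 45) = 8.
Total collected = 0 + 7 + 0 + 8 = 15.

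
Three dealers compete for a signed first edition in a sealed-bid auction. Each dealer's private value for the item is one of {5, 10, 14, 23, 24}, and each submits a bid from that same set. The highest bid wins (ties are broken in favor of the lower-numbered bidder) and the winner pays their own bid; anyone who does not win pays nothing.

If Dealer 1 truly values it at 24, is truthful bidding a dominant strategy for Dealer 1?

No

Consider the case where Dealer 2 bids 5 and Dealer 3 bids 5.
Truthful bid 24: wins, pays 24, utility 24 - 24 = 0.
Bid 5 instead: wins, pays 5, utility 24 - 5 = 19.
Since 19 > 0, bidding 5 is strictly better here, so truthful bidding is not dominant.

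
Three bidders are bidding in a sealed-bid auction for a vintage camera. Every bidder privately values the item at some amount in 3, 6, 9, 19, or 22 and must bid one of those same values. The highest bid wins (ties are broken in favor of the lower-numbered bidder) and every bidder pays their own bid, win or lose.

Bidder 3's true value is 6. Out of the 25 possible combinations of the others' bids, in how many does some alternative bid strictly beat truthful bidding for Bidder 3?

Others bid (3, 6): truth gives -6; bid 3 gives -3 > -6. Violating.
Others bid (3, 9): truth gives -6; bid 3 gives -3 > -6. Violating.
Others bid (3, 19): truth gives -6; bid 3 gives -3 > -6. Violating.
Others bid (3, 22): truth gives -6; bid 3 gives -3 > -6. Violating.
Others bid (3, 3): truth gives 0; no alternative beats it.
(Checking all 25 profiles: 24 have a profitable deviation, 1 does not.)

24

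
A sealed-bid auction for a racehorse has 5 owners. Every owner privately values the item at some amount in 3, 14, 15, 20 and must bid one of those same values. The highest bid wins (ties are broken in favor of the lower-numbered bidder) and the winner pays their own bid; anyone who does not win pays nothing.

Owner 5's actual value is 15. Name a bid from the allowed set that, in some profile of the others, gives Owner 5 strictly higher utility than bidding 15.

Suppose Owner 1 bids 3, Owner 2 bids 3, Owner 3 bids 3 and Owner 4 bids 3.
Bid 15: wins, pays 15, utility 15 - 15 = 0.
Bid 14: wins, pays 14, utility 15 - 14 = 1.
So bidding 14 beats truth here (1 > 0).

14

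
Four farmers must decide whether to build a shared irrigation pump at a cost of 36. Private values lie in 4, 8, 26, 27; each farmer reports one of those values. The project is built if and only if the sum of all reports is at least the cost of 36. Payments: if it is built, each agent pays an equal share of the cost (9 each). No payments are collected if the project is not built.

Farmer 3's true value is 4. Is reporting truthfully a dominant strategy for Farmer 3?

Check each profile of the others' reports and compare truth against every alternative report.
Others report (4, 4, 26): truth gives -5, best alternative gives -5.
Others report (4, 4, 27): truth gives -5, best alternative gives -5.
Others report (4, 8, 26): truth gives -5, best alternative gives -5.
Others report (4, 8, 27): truth gives -5, best alternative gives -5.
Others report (4, 26, 4): truth gives -5, best alternative gives -5.
Others report (4, 26, 8): truth gives -5, best alternative gives -5.
(Remaining 58 profiles checked similarly; truth is weakly best in each.)
In every case the truthful report is at least as good as any alternative, so it is a dominant strategy.

Yes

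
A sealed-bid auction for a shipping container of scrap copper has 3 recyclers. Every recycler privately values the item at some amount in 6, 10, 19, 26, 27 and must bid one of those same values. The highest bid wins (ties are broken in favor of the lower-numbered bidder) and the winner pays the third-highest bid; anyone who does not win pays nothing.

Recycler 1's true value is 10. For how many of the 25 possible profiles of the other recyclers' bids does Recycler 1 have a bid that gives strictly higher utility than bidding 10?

Others bid (6, 19): truth gives 0; bid 19 gives 4 > 0. Violating.
Others bid (6, 26): truth gives 0; bid 26 gives 4 > 0. Violating.
Others bid (6, 27): truth gives 0; bid 27 gives 4 > 0. Violating.
Others bid (19, 6): truth gives 0; bid 19 gives 4 > 0. Violating.
Others bid (6, 6): truth gives 4; no alternative beats it.
Others bid (6, 10): truth gives 4; no alternative beats it.
(Checking all 25 profiles: 6 have a profitable deviation, 19 do not.)

6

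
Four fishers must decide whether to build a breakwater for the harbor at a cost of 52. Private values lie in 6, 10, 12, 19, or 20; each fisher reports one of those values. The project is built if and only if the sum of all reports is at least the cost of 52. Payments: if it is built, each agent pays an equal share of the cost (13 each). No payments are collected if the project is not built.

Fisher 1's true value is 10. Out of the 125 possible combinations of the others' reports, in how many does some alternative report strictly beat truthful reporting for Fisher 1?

21

Others report (6, 19, 19): truth gives -3; report 6 gives 0 > -3. Violating.
Others report (6, 19, 20): truth gives -3; report 6 gives 0 > -3. Violating.
Others report (6, 20, 19): truth gives -3; report 6 gives 0 > -3. Violating.
Others report (10, 12, 20): truth gives -3; report 6 gives 0 > -3. Violating.
Others report (6, 6, 6): truth gives 0; no alternative beats it.
Others report (6, 6, 10): truth gives 0; no alternative beats it.
(Checking all 125 profiles: 21 have a profitable deviation, 104 do not.)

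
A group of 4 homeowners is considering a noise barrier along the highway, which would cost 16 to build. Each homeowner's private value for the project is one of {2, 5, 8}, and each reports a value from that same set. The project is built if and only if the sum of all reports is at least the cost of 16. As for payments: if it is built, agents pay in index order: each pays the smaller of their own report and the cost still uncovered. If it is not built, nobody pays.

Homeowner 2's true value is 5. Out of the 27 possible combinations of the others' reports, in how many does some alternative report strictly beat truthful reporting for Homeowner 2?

17

Others report (2, 5, 8): truth gives 0; report 2 gives 3 > 0. Violating.
Others report (2, 8, 5): truth gives 0; report 2 gives 3 > 0. Violating.
Others report (2, 8, 8): truth gives 0; report 2 gives 3 > 0. Violating.
Others report (5, 2, 8): truth gives 0; report 2 gives 3 > 0. Violating.
Others report (2, 2, 2): truth gives 0; no alternative beats it.
Others report (2, 2, 5): truth gives 0; no alternative beats it.
(Checking all 27 profiles: 17 have a profitable deviation, 10 do not.)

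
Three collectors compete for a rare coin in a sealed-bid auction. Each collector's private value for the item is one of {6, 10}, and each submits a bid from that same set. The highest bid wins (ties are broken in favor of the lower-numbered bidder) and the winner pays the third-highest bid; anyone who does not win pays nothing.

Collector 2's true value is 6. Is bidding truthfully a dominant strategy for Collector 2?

Check each profile of the others' bids and compare truth against every alternative bid.
Others bid (6, 6): truth gives 0, best alternative gives 0.
Others bid (6, 10): truth gives 0, best alternative gives 0.
Others bid (10, 6): truth gives 0, best alternative gives 0.
Others bid (10, 10): truth gives 0, best alternative gives 0.
In every case the truthful bid is at least as good as any alternative, so it is a dominant strategy.

Yes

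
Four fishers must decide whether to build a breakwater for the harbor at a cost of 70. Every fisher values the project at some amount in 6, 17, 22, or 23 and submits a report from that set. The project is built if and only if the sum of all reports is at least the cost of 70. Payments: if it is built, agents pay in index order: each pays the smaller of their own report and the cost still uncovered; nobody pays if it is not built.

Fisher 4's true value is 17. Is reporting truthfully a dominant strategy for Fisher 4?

Check each profile of the others' reports and compare truth against every alternative report.
Others report (23, 23, 23): truth gives 16, best alternative gives 16.
Others report (22, 23, 23): truth gives 15, best alternative gives 15.
Others report (23, 22, 23): truth gives 15, best alternative gives 15.
Others report (23, 23, 22): truth gives 15, best alternative gives 15.
Others report (22, 22, 23): truth gives 14, best alternative gives 14.
Others report (22, 23, 22): truth gives 14, best alternative gives 14.
(Remaining 58 profiles checked similarly; truth is weakly best in each.)
In every case the truthful report is at least as good as any alternative, so it is a dominant strategy.

Yes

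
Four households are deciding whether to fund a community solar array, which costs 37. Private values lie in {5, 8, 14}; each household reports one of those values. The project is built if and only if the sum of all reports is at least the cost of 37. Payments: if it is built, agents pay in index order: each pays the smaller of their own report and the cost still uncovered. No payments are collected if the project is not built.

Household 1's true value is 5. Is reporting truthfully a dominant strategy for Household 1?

Yes

Check each profile of the others' reports and compare truth against every alternative report.
Others report (5, 14, 14): truth gives 0, best alternative gives -3.
Others report (8, 8, 14): truth gives 0, best alternative gives -3.
Others report (8, 14, 8): truth gives 0, best alternative gives -3.
Others report (8, 14, 14): truth gives 0, best alternative gives -3.
Others report (14, 5, 14): truth gives 0, best alternative gives -3.
Others report (14, 8, 8): truth gives 0, best alternative gives -3.
(Remaining 21 profiles checked similarly; truth is weakly best in each.)
In every case the truthful report is at least as good as any alternative, so it is a dominant strategy.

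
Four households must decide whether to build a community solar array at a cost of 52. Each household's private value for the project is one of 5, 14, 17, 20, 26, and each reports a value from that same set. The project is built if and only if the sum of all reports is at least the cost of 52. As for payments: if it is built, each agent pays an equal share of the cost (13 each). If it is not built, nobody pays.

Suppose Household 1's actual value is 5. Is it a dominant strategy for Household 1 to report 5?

Check each profile of the others' reports and compare truth against every alternative report.
Others report (5, 14, 20): truth gives 0, best alternative gives -8.
Others report (5, 14, 26): truth gives 0, best alternative gives -8.
Others report (5, 17, 17): truth gives 0, best alternative gives -8.
Others report (5, 17, 20): truth gives 0, best alternative gives -8.
Others report (5, 20, 14): truth gives 0, best alternative gives -8.
Others report (5, 20, 17): truth gives 0, best alternative gives -8.
(Remaining 119 profiles checked similarly; truth is weakly best in each.)
In every case the truthful report is at least as good as any alternative, so it is a dominant strategy.

Yes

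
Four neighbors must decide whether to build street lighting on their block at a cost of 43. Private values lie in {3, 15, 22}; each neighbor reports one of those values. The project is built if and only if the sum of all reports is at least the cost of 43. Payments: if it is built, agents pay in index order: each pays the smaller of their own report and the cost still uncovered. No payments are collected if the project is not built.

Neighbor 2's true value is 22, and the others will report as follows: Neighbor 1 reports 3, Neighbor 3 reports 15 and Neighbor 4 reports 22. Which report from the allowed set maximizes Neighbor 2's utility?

Report 3: project built, pays 3, utility 22 - 3 = 19.
Report 15: project built, pays 15, utility 22 - 15 = 7.
Report 22: project built, pays 22, utility 22 - 22 = 0.
The best choice is 3 with utility 19.

3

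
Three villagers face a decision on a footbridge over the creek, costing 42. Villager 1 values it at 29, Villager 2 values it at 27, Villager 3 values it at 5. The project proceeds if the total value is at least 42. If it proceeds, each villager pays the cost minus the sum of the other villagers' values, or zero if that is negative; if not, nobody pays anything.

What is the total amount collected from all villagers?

18

Total value 61 ≥ cost 42, so it is built.
Villager 1: others sum to 32; max(0, 42 - 32) = 10.
Villager 2: others sum to 34; max(0, 42 - 34) = 8.
Villager 3: others sum to 56; max(0, 42 - 56) = 0.
Total collected = 10 + 8 + 0 = 18.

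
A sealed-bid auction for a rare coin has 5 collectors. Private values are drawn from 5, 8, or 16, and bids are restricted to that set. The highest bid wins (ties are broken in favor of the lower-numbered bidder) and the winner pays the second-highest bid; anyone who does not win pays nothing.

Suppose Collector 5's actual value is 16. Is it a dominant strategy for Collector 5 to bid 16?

Yes

Check each profile of the others' bids and compare truth against every alternative bid.
Others bid (5, 5, 5, 8): truth gives 8, best alternative gives 0.
Others bid (5, 5, 8, 5): truth gives 8, best alternative gives 0.
Others bid (5, 5, 8, 8): truth gives 8, best alternative gives 0.
Others bid (5, 8, 5, 5): truth gives 8, best alternative gives 0.
Others bid (5, 8, 5, 8): truth gives 8, best alternative gives 0.
Others bid (5, 8, 8, 5): truth gives 8, best alternative gives 0.
(Remaining 75 profiles checked similarly; truth is weakly best in each.)
In every case the truthful bid is at least as good as any alternative, so it is a dominant strategy.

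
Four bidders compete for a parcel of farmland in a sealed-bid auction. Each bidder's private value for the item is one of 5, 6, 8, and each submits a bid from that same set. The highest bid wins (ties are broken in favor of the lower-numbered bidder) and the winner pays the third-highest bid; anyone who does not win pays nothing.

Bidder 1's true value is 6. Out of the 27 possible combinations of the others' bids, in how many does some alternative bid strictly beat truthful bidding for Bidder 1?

Others bid (5, 5, 8): truth gives 0; bid 8 gives 1 > 0. Violating.
Others bid (5, 8, 5): truth gives 0; bid 8 gives 1 > 0. Violating.
Others bid (8, 5, 5): truth gives 0; bid 8 gives 1 > 0. Violating.
Others bid (5, 5, 5): truth gives 1; no alternative beats it.
Others bid (5, 5, 6): truth gives 1; no alternative beats it.
(Checking all 27 profiles: 3 have a profitable deviation, 24 do not.)

3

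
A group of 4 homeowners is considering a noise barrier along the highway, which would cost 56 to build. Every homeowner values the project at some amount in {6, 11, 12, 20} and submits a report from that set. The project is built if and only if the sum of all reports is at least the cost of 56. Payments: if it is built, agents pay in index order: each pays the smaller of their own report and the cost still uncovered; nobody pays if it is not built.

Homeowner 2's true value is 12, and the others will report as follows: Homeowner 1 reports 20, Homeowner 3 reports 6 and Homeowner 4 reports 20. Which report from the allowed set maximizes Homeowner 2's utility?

11

Report 6: project not built, utility 0.
Report 11: project built, pays 11, utility 12 - 11 = 1.
Report 12: project built, pays 12, utility 12 - 12 = 0.
Report 20: project built, pays 20, utility 12 - 20 = -8.
The best choice is 11 with utility 1.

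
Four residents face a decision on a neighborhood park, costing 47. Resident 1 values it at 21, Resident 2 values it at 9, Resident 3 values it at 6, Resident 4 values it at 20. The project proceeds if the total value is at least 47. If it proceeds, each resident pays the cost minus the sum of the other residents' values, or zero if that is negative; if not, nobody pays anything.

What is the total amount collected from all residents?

Total value 56 ≥ cost 47, so it is built.
Resident 1: others sum to 35; max(0, 47 - 35) = 12.
Resident 2: others sum to 47; max(0, 47 - 47) = 0.
Resident 3: others sum to 50; max(0, 47 - 50) = 0.
Resident 4: others sum to 36; max(0, 47 - 36) = 11.
Total collected = 12 + 0 + 0 + 11 = 23.

23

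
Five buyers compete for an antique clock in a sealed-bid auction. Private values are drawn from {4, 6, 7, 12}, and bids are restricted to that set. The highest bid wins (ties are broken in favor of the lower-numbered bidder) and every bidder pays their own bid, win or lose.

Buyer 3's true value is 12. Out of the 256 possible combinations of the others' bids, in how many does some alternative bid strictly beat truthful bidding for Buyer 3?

148

Others bid (4, 4, 4, 4): truth gives 0; bid 6 gives 6 > 0. Violating.
Others bid (4, 4, 4, 6): truth gives 0; bid 6 gives 6 > 0. Violating.
Others bid (4, 4, 4, 7): truth gives 0; bid 7 gives 5 > 0. Violating.
Others bid (4, 4, 6, 4): truth gives 0; bid 6 gives 6 > 0. Violating.
Others bid (4, 4, 4, 12): truth gives 0; no alternative beats it.
Others bid (4, 4, 6, 12): truth gives 0; no alternative beats it.
(Checking all 256 profiles: 148 have a profitable deviation, 108 do not.)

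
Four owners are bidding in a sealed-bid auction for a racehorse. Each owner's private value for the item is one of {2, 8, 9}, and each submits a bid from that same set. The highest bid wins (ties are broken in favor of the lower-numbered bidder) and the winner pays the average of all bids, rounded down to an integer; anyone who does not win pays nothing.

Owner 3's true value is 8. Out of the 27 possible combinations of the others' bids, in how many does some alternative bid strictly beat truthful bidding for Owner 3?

8

Others bid (2, 2, 9): truth gives 0; bid 9 gives 3 > 0. Violating.
Others bid (2, 8, 2): truth gives 0; bid 9 gives 3 > 0. Violating.
Others bid (2, 8, 8): truth gives 0; bid 9 gives 2 > 0. Violating.
Others bid (2, 8, 9): truth gives 0; bid 9 gives 1 > 0. Violating.
Others bid (2, 2, 2): truth gives 5; no alternative beats it.
Others bid (2, 2, 8): truth gives 3; no alternative beats it.
(Checking all 27 profiles: 8 have a profitable deviation, 19 do not.)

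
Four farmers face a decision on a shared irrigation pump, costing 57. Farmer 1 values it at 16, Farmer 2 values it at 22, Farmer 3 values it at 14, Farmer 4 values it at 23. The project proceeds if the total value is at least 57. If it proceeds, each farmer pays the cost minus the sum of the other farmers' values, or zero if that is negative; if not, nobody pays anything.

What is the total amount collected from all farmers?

9

Total value 75 ≥ cost 57, so it is built.
Farmer 1: others sum to 59; max(0, 57 - 59) = 0.
Farmer 2: others sum to 53; max(0, 57 - 53) = 4.
Farmer 3: others sum to 61; max(0, 57 - 61) = 0.
Farmer 4: others sum to 52; max(0, 57 - 52) = 5.
Total collected = 0 + 4 + 0 + 5 = 9.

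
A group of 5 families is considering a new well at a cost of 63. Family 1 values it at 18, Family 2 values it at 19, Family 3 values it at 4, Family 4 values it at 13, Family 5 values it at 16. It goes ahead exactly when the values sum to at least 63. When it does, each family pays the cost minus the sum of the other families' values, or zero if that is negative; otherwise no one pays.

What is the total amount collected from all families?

Total value 70 ≥ cost 63, so it is built.
Family 1: others sum to 52; max(0, 63 - 52) = 11.
Family 2: others sum to 51; max(0, 63 - 51) = 12.
Family 3: others sum to 66; max(0, 63 - 66) = 0.
Family 4: others sum to 57; max(0, 63 - 57) = 6.
Family 5: others sum to 54; max(0, 63 - 54) = 9.
Total collected = 11 + 12 + 0 + 6 + 9 = 38.

38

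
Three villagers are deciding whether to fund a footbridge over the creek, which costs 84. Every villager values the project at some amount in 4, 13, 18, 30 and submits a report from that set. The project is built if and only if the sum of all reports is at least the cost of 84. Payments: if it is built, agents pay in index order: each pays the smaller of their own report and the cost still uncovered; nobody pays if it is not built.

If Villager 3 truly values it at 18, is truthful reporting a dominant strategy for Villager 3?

Check each profile of the others' reports and compare truth against every alternative report.
Others report (4, 4): truth gives 0, best alternative gives 0.
Others report (4, 13): truth gives 0, best alternative gives 0.
Others report (4, 18): truth gives 0, best alternative gives 0.
Others report (4, 30): truth gives 0, best alternative gives 0.
Others report (13, 4): truth gives 0, best alternative gives 0.
Others report (13, 13): truth gives 0, best alternative gives 0.
(Remaining 10 profiles checked similarly; truth is weakly best in each.)
In every case the truthful report is at least as good as any alternative, so it is a dominant strategy.

Yes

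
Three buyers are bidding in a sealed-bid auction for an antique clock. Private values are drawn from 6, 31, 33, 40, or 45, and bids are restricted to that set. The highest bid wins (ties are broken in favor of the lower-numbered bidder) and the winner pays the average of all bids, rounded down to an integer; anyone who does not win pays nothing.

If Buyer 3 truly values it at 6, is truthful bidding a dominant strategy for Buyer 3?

Yes

Check each profile of the others' bids and compare truth against every alternative bid.
Others bid (6, 6): truth gives 0, best alternative gives -8.
Others bid (6, 31): truth gives 0, best alternative gives 0.
Others bid (6, 33): truth gives 0, best alternative gives 0.
Others bid (6, 40): truth gives 0, best alternative gives 0.
Others bid (6, 45): truth gives 0, best alternative gives 0.
Others bid (31, 6): truth gives 0, best alternative gives 0.
(Remaining 19 profiles checked similarly; truth is weakly best in each.)
In every case the truthful bid is at least as good as any alternative, so it is a dominant strategy.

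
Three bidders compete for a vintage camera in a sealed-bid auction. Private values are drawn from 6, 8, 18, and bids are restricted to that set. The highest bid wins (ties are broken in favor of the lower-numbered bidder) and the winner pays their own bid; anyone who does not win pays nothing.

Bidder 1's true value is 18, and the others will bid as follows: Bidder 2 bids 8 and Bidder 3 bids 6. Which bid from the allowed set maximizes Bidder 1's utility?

8

Bid 6: loses, pays 0, utility 0.
Bid 8: wins, pays 8, utility 18 - 8 = 10.
Bid 18: wins, pays 18, utility 18 - 18 = 0.
The best choice is 8 with utility 10.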